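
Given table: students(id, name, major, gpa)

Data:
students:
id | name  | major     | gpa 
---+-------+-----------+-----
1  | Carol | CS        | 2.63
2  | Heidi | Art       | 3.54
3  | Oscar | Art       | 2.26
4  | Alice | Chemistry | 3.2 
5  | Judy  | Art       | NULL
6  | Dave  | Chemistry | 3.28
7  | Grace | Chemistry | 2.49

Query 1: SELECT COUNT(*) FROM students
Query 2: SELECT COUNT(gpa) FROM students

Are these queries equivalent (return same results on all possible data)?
No, not equivalent

Query 1 returns: [(7,)]
Query 2 returns: [(6,)]

Reason: COUNT(*) includes NULLs, COUNT(column) excludes them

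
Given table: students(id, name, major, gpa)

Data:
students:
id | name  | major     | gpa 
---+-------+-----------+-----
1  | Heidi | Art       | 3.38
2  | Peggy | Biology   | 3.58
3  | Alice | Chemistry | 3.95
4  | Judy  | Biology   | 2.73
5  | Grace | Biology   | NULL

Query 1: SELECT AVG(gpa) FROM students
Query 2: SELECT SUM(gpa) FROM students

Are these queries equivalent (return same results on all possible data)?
No, not equivalent

Query 1 returns: [(3.41,)]
Query 2 returns: [(13.64,)]

Reason: AVG vs SUM give different aggregate values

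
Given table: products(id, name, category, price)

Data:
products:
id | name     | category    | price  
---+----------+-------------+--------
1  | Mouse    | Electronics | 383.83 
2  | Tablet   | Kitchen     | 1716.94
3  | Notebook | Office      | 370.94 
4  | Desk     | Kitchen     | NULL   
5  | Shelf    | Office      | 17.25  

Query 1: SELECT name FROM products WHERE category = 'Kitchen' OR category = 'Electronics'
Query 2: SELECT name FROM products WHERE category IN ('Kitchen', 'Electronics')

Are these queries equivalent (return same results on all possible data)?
Yes, equivalent

Both queries return: [('Desk',), ('Mouse',), ('Tablet',)]

Reason: OR vs IN are equivalent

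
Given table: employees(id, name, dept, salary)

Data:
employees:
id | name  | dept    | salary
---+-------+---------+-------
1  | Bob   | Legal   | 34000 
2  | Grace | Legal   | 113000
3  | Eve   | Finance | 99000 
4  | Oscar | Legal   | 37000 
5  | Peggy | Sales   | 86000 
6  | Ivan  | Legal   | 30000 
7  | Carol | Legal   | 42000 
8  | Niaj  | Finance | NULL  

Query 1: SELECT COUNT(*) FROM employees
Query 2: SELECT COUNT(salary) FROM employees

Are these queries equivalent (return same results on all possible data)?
No, not equivalent

Query 1 returns: [(8,)]
Query 2 returns: [(7,)]

Reason: COUNT(*) includes NULLs, COUNT(column) excludes them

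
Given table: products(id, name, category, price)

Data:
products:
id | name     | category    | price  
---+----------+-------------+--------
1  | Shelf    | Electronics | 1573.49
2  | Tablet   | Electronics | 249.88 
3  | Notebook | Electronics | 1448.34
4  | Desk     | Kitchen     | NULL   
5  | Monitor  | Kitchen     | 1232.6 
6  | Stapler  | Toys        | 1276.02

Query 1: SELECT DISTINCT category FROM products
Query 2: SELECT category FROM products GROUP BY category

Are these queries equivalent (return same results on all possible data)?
Yes, equivalent

Both queries return: [('Electronics',), ('Kitchen',), ('Toys',)]

Reason: Both get unique categorys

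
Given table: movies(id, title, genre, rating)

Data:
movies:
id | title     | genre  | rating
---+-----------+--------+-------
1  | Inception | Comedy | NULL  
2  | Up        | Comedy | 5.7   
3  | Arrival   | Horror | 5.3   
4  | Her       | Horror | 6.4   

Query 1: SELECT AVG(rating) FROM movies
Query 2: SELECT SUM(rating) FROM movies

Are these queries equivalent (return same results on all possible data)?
No, not equivalent

Query 1 returns: [(5.8,)]
Query 2 returns: [(17.4,)]

Reason: AVG vs SUM give different aggregate values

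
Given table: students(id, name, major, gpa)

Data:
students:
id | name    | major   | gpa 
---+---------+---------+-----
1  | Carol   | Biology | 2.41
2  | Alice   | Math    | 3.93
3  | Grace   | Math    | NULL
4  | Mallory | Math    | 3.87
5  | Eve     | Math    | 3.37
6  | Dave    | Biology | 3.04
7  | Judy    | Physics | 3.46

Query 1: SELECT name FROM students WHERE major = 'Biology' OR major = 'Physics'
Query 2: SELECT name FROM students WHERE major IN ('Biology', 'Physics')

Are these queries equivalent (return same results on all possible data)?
Yes, equivalent

Both queries return: [('Carol',), ('Dave',), ('Judy',)]

Reason: OR vs IN are equivalent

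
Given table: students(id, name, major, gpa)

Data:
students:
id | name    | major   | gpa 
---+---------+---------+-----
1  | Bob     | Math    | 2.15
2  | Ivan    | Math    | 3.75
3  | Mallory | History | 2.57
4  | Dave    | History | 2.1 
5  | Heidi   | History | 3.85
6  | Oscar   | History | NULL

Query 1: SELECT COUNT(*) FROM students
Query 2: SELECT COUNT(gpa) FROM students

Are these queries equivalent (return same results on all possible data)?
No, not equivalent

Query 1 returns: [(6,)]
Query 2 returns: [(5,)]

Reason: COUNT(*) includes NULLs, COUNT(column) excludes them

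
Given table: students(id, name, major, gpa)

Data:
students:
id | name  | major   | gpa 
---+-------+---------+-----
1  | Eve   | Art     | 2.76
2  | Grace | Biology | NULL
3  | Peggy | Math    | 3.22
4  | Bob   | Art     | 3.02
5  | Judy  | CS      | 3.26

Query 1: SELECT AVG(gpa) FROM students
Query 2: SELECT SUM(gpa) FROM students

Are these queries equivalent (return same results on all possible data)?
No, not equivalent

Query 1 returns: [(3.065,)]
Query 2 returns: [(12.26,)]

Reason: AVG vs SUM give different aggregate values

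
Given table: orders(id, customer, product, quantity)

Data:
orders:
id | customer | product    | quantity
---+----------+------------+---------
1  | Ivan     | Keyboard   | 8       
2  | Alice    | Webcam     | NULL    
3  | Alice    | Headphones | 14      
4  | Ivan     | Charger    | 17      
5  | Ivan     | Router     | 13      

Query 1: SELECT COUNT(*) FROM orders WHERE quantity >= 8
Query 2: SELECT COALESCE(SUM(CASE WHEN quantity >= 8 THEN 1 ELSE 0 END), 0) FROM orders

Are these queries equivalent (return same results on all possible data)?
Yes, equivalent

Both queries return: [(4,)]

Reason: COUNT with WHERE vs conditional SUM (COALESCE handles empty-table NULL)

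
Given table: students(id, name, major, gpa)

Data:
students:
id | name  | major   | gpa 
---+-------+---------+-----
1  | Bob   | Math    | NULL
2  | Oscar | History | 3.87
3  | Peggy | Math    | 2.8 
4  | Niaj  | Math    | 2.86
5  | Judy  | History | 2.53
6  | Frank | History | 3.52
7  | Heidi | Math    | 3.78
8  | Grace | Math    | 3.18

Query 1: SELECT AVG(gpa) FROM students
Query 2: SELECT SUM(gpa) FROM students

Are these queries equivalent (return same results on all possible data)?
No, not equivalent

Query 1 returns: [(3.2199999999999998,)]
Query 2 returns: [(22.54,)]

Reason: AVG vs SUM give different aggregate values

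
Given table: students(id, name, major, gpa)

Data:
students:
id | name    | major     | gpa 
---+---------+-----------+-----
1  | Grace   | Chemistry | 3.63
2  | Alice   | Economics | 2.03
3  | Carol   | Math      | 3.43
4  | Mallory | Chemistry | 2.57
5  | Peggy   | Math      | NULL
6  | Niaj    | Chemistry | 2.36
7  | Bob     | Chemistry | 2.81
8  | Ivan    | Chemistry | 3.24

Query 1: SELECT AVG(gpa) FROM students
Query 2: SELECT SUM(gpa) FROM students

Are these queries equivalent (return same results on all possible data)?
No, not equivalent

Query 1 returns: [(2.867142857142857,)]
Query 2 returns: [(20.07,)]

Reason: AVG vs SUM give different aggregate values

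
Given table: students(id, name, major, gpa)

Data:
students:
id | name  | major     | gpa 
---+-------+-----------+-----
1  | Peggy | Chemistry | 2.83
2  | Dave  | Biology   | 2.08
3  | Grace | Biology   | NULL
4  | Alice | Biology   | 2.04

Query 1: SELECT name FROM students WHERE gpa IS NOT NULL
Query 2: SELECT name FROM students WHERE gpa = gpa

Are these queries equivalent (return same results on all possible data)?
Yes, equivalent

Both queries return: [('Alice',), ('Dave',), ('Peggy',)]

Reason: IS NOT NULL vs self-equality (both exclude NULLs)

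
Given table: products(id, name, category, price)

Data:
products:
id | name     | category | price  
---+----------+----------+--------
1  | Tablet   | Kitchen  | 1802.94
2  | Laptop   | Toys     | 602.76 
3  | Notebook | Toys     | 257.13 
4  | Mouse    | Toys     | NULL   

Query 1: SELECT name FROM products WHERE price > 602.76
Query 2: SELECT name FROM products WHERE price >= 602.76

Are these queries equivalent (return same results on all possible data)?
No, not equivalent

Query 1 returns: [('Tablet',)]
Query 2 returns: [('Tablet',), ('Laptop',)]

Reason: > vs >= gives different results when price = 602.76 exists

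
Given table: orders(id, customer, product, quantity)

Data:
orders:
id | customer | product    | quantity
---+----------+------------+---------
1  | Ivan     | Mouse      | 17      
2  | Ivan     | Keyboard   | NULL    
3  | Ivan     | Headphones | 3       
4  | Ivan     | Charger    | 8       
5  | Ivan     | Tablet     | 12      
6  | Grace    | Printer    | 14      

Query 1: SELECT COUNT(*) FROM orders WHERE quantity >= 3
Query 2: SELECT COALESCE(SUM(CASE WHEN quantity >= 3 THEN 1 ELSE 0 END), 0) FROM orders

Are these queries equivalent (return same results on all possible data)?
Yes, equivalent

Both queries return: [(5,)]

Reason: COUNT with WHERE vs conditional SUM (COALESCE handles empty-table NULL)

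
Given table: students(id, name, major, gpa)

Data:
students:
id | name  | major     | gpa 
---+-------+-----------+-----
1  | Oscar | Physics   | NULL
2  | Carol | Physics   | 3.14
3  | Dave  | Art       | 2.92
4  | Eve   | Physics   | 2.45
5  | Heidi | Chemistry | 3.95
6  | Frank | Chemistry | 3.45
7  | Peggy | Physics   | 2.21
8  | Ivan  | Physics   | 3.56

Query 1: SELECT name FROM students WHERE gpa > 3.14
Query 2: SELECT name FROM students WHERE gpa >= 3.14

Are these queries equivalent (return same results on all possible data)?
No, not equivalent

Query 1 returns: [('Heidi',), ('Frank',), ('Ivan',)]
Query 2 returns: [('Carol',), ('Heidi',), ('Frank',), ('Ivan',)]

Reason: > vs >= gives different results when gpa = 3.14 exists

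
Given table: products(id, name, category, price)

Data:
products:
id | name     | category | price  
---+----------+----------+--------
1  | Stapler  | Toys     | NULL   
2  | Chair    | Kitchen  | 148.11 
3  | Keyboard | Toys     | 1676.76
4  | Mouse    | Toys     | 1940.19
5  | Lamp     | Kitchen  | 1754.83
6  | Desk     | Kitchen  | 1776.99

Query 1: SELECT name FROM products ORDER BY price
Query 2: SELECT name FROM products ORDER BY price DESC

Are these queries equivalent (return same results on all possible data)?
No, not equivalent

Query 1 returns: [('Stapler',), ('Chair',), ('Keyboard',), ('Lamp',), ('Desk',), ('Mouse',)]
Query 2 returns: [('Mouse',), ('Desk',), ('Lamp',), ('Keyboard',), ('Chair',), ('Stapler',)]

Reason: ASC vs DESC gives opposite ordering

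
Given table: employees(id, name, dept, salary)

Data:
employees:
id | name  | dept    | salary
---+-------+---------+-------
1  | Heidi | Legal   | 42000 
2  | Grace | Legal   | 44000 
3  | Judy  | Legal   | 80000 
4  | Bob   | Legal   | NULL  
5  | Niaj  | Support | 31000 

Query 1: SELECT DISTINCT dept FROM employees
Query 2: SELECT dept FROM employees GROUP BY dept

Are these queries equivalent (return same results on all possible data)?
Yes, equivalent

Both queries return: [('Legal',), ('Support',)]

Reason: Both get unique depts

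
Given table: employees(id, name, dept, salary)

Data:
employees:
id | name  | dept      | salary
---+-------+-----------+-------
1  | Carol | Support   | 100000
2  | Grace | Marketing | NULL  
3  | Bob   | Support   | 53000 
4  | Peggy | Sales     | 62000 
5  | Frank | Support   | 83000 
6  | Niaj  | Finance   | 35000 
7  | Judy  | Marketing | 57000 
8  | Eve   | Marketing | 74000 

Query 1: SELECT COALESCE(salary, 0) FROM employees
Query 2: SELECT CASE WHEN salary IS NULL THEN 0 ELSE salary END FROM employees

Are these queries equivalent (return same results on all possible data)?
Yes, equivalent

Both queries return: [(0,), (35000,), (53000,), (57000,), (62000,), (74000,), (83000,), (100000,)]

Reason: COALESCE vs CASE for NULL handling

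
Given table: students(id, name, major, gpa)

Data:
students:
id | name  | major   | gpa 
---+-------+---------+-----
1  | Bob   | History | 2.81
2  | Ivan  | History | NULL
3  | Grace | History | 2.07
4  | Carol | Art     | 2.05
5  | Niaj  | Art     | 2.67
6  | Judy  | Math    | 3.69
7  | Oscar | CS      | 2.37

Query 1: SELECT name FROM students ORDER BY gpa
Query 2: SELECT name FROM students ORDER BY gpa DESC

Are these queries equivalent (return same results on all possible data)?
No, not equivalent

Query 1 returns: [('Ivan',), ('Carol',), ('Grace',), ('Oscar',), ('Niaj',), ('Bob',), ('Judy',)]
Query 2 returns: [('Judy',), ('Bob',), ('Niaj',), ('Oscar',), ('Grace',), ('Carol',), ('Ivan',)]

Reason: ASC vs DESC gives opposite ordering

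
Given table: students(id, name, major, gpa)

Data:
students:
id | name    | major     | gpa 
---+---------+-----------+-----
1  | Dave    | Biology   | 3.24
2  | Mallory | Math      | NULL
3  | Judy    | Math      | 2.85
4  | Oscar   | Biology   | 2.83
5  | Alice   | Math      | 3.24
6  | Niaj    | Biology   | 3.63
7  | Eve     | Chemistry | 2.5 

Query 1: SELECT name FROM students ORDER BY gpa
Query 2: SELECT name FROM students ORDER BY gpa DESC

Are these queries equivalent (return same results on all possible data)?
No, not equivalent

Query 1 returns: [('Mallory',), ('Eve',), ('Oscar',), ('Judy',), ('Dave',), ('Alice',), ('Niaj',)]
Query 2 returns: [('Niaj',), ('Dave',), ('Alice',), ('Judy',), ('Oscar',), ('Eve',), ('Mallory',)]

Reason: ASC vs DESC gives opposite ordering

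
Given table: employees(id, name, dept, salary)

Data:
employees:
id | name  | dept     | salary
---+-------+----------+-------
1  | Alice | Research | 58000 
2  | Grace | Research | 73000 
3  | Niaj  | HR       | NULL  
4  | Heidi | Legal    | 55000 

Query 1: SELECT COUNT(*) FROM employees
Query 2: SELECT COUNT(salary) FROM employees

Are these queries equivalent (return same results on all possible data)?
No, not equivalent

Query 1 returns: [(4,)]
Query 2 returns: [(3,)]

Reason: COUNT(*) includes NULLs, COUNT(column) excludes them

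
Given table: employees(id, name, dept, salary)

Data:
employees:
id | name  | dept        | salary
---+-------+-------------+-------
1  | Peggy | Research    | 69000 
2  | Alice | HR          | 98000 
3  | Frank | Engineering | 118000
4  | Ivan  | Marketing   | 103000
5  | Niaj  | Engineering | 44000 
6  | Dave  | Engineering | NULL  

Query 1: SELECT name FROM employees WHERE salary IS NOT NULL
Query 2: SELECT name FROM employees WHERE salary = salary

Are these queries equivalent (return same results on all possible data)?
Yes, equivalent

Both queries return: [('Alice',), ('Frank',), ('Ivan',), ('Niaj',), ('Peggy',)]

Reason: IS NOT NULL vs self-equality (both exclude NULLs)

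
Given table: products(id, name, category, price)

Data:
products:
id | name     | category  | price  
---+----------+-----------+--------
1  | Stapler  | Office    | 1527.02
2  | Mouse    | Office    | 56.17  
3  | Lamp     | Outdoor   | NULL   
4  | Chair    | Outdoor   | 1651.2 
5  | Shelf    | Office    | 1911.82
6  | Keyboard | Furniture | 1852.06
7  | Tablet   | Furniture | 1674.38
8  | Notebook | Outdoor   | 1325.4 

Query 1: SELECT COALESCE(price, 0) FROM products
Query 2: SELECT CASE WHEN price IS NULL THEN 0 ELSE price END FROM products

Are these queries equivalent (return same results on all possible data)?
Yes, equivalent

Both queries return: [(0,), (56.17,), (1325.4,), (1527.02,), (1651.2,), (1674.38,), (1852.06,), (1911.82,)]

Reason: COALESCE vs CASE for NULL handling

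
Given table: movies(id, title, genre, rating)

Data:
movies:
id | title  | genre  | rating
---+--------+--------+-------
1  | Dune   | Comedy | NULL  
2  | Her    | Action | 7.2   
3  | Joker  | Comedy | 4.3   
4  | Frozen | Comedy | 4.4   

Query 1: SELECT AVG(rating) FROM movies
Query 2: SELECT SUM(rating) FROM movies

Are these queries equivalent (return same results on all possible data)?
No, not equivalent

Query 1 returns: [(5.3,)]
Query 2 returns: [(15.9,)]

Reason: AVG vs SUM give different aggregate values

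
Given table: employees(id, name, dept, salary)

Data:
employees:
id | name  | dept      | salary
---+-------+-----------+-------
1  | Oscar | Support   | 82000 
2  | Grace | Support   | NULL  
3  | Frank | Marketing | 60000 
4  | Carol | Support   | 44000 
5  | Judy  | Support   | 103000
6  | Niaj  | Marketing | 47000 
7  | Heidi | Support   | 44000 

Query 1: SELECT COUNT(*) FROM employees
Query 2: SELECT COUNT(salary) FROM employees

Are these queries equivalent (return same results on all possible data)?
No, not equivalent

Query 1 returns: [(7,)]
Query 2 returns: [(6,)]

Reason: COUNT(*) includes NULLs, COUNT(column) excludes them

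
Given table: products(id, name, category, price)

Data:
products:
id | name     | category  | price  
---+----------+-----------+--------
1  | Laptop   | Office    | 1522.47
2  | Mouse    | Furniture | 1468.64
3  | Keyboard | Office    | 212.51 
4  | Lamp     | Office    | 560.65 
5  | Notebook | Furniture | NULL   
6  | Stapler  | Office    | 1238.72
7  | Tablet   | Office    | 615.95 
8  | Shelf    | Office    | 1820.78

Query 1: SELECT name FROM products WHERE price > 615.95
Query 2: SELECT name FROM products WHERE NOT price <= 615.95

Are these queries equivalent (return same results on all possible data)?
Yes, equivalent

Both queries return: [('Laptop',), ('Mouse',), ('Shelf',), ('Stapler',)]

Reason: Both filter price > 615.95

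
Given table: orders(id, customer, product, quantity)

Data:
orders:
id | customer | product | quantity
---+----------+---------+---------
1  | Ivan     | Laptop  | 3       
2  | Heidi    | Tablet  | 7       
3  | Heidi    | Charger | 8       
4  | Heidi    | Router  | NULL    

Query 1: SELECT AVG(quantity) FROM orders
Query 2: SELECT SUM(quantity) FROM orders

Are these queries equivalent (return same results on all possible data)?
No, not equivalent

Query 1 returns: [(6.0,)]
Query 2 returns: [(18,)]

Reason: AVG vs SUM give different aggregate values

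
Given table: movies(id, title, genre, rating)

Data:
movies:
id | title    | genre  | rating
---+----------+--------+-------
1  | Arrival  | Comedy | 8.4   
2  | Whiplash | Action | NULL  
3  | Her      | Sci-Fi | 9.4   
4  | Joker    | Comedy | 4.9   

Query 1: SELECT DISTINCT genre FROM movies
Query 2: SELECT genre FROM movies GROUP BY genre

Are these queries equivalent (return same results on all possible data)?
Yes, equivalent

Both queries return: [('Action',), ('Comedy',), ('Sci-Fi',)]

Reason: Both get unique genres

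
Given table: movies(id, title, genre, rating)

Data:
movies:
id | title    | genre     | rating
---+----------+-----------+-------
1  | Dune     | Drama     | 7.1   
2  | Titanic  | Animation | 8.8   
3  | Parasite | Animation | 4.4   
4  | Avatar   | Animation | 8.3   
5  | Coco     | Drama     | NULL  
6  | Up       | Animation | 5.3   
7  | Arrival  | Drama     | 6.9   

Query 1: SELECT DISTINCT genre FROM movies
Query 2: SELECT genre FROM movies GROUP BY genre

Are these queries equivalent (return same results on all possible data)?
Yes, equivalent

Both queries return: [('Animation',), ('Drama',)]

Reason: Both get unique genres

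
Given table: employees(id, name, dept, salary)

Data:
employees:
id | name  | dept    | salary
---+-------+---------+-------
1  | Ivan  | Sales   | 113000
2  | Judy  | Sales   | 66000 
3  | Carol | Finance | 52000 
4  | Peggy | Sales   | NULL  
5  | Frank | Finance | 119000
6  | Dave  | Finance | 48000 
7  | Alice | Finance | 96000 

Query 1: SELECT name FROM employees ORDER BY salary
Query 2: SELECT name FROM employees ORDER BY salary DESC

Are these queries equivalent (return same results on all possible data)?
No, not equivalent

Query 1 returns: [('Peggy',), ('Dave',), ('Carol',), ('Judy',), ('Alice',), ('Ivan',), ('Frank',)]
Query 2 returns: [('Frank',), ('Ivan',), ('Alice',), ('Judy',), ('Carol',), ('Dave',), ('Peggy',)]

Reason: ASC vs DESC gives opposite ordering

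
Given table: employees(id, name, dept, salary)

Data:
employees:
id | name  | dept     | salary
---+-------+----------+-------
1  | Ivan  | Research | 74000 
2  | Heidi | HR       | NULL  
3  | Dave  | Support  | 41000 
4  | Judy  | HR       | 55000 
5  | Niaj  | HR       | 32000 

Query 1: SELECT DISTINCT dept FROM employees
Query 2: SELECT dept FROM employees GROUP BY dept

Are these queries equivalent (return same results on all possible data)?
Yes, equivalent

Both queries return: [('HR',), ('Research',), ('Support',)]

Reason: Both get unique depts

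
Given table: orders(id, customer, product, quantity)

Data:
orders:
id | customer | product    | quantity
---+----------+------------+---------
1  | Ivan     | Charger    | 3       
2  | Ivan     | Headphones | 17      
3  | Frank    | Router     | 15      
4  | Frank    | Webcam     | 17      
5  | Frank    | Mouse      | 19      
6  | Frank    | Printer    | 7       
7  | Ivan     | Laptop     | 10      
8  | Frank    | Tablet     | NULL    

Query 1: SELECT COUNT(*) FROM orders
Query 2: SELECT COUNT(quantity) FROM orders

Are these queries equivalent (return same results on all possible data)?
No, not equivalent

Query 1 returns: [(8,)]
Query 2 returns: [(7,)]

Reason: COUNT(*) includes NULLs, COUNT(column) excludes them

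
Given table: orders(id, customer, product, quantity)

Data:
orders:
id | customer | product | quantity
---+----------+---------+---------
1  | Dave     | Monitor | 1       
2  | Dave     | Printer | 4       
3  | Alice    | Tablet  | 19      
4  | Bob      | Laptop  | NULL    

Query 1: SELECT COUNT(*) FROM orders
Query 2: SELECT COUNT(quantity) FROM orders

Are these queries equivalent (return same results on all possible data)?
No, not equivalent

Query 1 returns: [(4,)]
Query 2 returns: [(3,)]

Reason: COUNT(*) includes NULLs, COUNT(column) excludes them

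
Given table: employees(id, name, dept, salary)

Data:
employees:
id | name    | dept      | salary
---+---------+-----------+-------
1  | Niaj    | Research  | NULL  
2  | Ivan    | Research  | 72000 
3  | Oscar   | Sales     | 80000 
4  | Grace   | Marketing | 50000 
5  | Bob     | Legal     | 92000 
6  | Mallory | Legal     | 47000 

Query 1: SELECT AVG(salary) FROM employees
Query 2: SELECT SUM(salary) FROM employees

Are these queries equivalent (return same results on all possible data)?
No, not equivalent

Query 1 returns: [(68200.0,)]
Query 2 returns: [(341000,)]

Reason: AVG vs SUM give different aggregate values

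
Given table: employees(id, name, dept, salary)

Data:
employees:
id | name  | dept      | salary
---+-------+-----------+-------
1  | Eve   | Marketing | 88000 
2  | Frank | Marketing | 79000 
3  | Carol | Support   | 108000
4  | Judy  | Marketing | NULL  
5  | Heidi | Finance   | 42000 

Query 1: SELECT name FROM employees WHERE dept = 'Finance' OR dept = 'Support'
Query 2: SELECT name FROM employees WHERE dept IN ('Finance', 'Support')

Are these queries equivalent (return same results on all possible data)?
Yes, equivalent

Both queries return: [('Carol',), ('Heidi',)]

Reason: OR vs IN are equivalent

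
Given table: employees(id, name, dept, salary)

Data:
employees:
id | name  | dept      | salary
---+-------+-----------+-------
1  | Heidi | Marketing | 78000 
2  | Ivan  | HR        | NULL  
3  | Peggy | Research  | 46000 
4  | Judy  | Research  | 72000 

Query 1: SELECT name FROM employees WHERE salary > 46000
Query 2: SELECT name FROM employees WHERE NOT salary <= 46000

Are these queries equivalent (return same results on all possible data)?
Yes, equivalent

Both queries return: [('Heidi',), ('Judy',)]

Reason: Both filter salary > 46000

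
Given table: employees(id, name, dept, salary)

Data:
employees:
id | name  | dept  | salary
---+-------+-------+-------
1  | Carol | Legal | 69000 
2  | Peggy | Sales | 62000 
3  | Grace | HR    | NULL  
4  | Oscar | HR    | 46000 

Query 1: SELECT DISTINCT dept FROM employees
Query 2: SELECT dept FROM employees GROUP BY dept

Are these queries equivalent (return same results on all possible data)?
Yes, equivalent

Both queries return: [('HR',), ('Legal',), ('Sales',)]

Reason: Both get unique depts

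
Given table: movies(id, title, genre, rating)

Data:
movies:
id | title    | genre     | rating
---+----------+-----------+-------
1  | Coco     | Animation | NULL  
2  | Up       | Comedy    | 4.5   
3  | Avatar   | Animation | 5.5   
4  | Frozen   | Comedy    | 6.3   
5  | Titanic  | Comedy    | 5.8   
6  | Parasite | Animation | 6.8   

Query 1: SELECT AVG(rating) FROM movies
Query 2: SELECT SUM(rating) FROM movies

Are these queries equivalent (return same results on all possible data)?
No, not equivalent

Query 1 returns: [(5.779999999999999,)]
Query 2 returns: [(28.9,)]

Reason: AVG vs SUM give different aggregate values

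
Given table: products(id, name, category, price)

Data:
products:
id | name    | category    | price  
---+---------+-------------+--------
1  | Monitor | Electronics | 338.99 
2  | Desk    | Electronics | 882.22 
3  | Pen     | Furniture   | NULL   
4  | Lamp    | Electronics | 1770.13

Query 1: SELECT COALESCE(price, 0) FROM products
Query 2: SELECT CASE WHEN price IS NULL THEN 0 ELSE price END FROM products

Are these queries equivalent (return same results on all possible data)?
Yes, equivalent

Both queries return: [(0,), (338.99,), (882.22,), (1770.13,)]

Reason: COALESCE vs CASE for NULL handling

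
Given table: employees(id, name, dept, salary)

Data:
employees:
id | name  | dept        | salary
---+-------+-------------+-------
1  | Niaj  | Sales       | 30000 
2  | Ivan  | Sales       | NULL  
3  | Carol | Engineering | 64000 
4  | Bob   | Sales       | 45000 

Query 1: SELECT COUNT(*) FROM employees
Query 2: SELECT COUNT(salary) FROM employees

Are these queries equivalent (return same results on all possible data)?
No, not equivalent

Query 1 returns: [(4,)]
Query 2 returns: [(3,)]

Reason: COUNT(*) includes NULLs, COUNT(column) excludes them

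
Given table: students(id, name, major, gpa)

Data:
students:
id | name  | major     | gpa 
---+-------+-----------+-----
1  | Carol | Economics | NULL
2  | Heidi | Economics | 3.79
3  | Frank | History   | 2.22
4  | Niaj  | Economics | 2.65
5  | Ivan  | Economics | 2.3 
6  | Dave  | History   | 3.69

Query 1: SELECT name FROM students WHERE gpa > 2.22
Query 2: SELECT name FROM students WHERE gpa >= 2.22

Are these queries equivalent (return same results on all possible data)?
No, not equivalent

Query 1 returns: [('Heidi',), ('Niaj',), ('Ivan',), ('Dave',)]
Query 2 returns: [('Heidi',), ('Frank',), ('Niaj',), ('Ivan',), ('Dave',)]

Reason: > vs >= gives different results when gpa = 2.22 exists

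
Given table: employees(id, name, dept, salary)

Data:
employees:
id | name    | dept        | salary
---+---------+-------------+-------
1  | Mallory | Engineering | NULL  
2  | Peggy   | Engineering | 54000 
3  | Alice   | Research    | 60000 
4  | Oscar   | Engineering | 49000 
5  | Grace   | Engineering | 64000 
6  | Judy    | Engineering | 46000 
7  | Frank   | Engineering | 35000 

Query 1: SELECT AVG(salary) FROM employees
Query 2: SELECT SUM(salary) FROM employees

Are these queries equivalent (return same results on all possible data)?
No, not equivalent

Query 1 returns: [(51333.333333333336,)]
Query 2 returns: [(308000,)]

Reason: AVG vs SUM give different aggregate values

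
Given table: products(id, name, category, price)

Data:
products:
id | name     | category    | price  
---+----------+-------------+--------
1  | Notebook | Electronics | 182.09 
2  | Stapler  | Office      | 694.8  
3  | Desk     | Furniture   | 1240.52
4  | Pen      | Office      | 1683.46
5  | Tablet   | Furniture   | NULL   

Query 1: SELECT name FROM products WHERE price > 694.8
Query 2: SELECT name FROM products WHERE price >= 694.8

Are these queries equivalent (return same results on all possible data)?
No, not equivalent

Query 1 returns: [('Desk',), ('Pen',)]
Query 2 returns: [('Stapler',), ('Desk',), ('Pen',)]

Reason: > vs >= gives different results when price = 694.8 exists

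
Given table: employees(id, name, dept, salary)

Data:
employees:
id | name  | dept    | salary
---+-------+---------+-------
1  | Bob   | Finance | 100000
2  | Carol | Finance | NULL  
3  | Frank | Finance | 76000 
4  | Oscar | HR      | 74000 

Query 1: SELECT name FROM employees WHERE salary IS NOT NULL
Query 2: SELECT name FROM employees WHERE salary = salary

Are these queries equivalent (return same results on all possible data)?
Yes, equivalent

Both queries return: [('Bob',), ('Frank',), ('Oscar',)]

Reason: IS NOT NULL vs self-equality (both exclude NULLs)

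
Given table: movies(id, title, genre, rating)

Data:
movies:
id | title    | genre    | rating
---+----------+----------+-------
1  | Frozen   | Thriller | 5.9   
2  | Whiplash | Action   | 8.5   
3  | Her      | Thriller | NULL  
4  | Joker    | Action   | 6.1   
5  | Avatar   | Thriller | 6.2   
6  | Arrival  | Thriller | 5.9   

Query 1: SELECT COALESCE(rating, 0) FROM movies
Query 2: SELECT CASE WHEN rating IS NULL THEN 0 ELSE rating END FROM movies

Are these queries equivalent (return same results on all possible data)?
Yes, equivalent

Both queries return: [(0,), (5.9,), (5.9,), (6.1,), (6.2,), (8.5,)]

Reason: COALESCE vs CASE for NULL handling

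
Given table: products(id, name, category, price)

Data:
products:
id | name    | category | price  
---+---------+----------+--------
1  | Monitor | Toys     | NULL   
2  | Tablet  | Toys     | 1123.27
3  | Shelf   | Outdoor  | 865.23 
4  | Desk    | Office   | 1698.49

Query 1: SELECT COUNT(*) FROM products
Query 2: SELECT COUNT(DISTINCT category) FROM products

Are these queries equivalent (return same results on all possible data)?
No, not equivalent

Query 1 returns: [(4,)]
Query 2 returns: [(3,)]

Reason: COUNT(*) counts rows, COUNT(DISTINCT category) counts unique categorys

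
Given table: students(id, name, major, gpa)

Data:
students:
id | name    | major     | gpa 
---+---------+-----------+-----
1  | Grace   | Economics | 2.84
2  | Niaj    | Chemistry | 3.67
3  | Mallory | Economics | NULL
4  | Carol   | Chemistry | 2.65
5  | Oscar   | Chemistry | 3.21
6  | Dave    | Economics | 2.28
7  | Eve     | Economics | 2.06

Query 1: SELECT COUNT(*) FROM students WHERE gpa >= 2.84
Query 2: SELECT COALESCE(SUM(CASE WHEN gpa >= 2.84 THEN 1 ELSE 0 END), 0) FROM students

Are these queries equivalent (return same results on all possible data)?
Yes, equivalent

Both queries return: [(3,)]

Reason: COUNT with WHERE vs conditional SUM (COALESCE handles empty-table NULL)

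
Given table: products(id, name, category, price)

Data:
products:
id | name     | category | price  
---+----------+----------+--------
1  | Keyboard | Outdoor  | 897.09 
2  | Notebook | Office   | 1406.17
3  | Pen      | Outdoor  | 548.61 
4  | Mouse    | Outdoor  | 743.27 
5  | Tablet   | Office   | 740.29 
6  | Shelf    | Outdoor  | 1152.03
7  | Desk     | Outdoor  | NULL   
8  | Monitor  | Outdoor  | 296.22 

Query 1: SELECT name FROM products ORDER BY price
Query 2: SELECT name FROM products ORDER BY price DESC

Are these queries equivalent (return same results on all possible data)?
No, not equivalent

Query 1 returns: [('Desk',), ('Monitor',), ('Pen',), ('Tablet',), ('Mouse',), ('Keyboard',), ('Shelf',), ('Notebook',)]
Query 2 returns: [('Notebook',), ('Shelf',), ('Keyboard',), ('Mouse',), ('Tablet',), ('Pen',), ('Monitor',), ('Desk',)]

Reason: ASC vs DESC gives opposite ordering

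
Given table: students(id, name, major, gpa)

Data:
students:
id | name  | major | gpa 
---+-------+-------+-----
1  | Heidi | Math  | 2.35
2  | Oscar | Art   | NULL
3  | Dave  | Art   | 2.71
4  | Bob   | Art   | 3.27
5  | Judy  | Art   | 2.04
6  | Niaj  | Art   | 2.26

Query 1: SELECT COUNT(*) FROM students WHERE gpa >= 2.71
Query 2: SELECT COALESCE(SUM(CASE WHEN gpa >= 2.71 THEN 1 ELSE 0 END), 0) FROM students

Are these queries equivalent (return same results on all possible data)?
Yes, equivalent

Both queries return: [(2,)]

Reason: COUNT with WHERE vs conditional SUM (COALESCE handles empty-table NULL)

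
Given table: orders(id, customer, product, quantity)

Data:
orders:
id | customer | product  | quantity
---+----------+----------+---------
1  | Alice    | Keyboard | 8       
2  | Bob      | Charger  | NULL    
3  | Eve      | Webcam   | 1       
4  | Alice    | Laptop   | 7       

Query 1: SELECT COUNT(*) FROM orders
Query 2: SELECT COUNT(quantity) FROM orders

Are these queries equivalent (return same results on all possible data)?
No, not equivalent

Query 1 returns: [(4,)]
Query 2 returns: [(3,)]

Reason: COUNT(*) includes NULLs, COUNT(column) excludes them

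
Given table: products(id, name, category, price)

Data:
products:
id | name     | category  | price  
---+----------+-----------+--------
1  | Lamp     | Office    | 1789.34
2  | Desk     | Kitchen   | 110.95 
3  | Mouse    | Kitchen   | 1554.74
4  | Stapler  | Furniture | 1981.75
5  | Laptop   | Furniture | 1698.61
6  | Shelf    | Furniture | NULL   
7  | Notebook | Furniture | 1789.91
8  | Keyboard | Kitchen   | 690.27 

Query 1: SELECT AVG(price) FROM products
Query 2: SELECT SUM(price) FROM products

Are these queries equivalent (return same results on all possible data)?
No, not equivalent

Query 1 returns: [(1373.652857142857,)]
Query 2 returns: [(9615.57,)]

Reason: AVG vs SUM give different aggregate values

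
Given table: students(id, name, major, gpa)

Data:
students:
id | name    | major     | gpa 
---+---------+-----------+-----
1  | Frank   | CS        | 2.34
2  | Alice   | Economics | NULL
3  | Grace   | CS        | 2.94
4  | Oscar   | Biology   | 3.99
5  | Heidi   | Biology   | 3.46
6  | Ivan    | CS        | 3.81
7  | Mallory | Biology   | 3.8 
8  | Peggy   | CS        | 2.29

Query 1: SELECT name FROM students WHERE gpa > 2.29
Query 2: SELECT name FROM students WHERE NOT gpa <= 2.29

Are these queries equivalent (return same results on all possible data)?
Yes, equivalent

Both queries return: [('Frank',), ('Grace',), ('Heidi',), ('Ivan',), ('Mallory',), ('Oscar',)]

Reason: Both filter gpa > 2.29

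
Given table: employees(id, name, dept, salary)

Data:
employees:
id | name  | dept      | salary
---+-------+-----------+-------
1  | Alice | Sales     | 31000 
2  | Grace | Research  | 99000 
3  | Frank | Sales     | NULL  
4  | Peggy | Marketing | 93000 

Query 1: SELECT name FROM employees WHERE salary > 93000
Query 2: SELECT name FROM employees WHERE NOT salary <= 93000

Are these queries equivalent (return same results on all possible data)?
Yes, equivalent

Both queries return: [('Grace',)]

Reason: Both filter salary > 93000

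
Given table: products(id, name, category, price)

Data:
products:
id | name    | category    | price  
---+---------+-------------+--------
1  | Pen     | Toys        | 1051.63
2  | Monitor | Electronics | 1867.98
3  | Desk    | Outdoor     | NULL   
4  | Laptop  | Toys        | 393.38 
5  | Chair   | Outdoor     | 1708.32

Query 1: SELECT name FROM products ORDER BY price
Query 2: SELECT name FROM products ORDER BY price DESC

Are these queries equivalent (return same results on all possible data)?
No, not equivalent

Query 1 returns: [('Desk',), ('Laptop',), ('Pen',), ('Chair',), ('Monitor',)]
Query 2 returns: [('Monitor',), ('Chair',), ('Pen',), ('Laptop',), ('Desk',)]

Reason: ASC vs DESC gives opposite ordering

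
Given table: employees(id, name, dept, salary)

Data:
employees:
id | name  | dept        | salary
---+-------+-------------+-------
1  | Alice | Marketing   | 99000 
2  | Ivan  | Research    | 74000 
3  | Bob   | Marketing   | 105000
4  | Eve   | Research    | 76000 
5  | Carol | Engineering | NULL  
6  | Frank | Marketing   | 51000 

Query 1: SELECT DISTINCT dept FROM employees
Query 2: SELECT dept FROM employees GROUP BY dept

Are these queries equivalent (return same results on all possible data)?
Yes, equivalent

Both queries return: [('Engineering',), ('Marketing',), ('Research',)]

Reason: Both get unique depts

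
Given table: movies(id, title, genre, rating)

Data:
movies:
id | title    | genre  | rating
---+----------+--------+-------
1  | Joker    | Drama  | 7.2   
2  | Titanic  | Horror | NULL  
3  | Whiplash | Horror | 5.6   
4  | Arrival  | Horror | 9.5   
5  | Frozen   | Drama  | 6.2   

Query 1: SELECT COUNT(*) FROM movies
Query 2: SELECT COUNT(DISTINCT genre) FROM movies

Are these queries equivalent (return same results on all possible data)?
No, not equivalent

Query 1 returns: [(5,)]
Query 2 returns: [(2,)]

Reason: COUNT(*) counts rows, COUNT(DISTINCT genre) counts unique genres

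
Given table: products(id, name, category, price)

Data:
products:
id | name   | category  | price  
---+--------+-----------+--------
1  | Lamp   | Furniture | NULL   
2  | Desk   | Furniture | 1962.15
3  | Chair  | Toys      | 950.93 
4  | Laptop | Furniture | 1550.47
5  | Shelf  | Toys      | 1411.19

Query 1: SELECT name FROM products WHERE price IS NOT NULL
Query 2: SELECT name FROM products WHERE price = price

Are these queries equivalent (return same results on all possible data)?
Yes, equivalent

Both queries return: [('Chair',), ('Desk',), ('Laptop',), ('Shelf',)]

Reason: IS NOT NULL vs self-equality (both exclude NULLs)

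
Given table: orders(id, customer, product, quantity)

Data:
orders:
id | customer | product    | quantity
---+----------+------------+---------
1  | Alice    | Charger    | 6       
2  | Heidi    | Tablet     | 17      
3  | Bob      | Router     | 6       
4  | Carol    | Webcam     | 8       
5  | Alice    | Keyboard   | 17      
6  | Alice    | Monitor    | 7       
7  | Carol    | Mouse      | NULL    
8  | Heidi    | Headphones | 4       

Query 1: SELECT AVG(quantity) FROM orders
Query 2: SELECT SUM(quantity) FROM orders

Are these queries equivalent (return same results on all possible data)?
No, not equivalent

Query 1 returns: [(9.285714285714286,)]
Query 2 returns: [(65,)]

Reason: AVG vs SUM give different aggregate values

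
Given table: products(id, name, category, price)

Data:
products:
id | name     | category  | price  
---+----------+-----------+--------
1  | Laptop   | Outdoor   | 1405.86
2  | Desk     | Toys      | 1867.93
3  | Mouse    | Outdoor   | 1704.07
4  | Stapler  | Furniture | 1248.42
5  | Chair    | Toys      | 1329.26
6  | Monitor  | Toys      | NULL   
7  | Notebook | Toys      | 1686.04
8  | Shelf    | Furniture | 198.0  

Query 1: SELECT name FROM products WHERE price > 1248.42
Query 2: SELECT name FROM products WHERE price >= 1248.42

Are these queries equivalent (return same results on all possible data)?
No, not equivalent

Query 1 returns: [('Laptop',), ('Desk',), ('Mouse',), ('Chair',), ('Notebook',)]
Query 2 returns: [('Laptop',), ('Desk',), ('Mouse',), ('Stapler',), ('Chair',), ('Notebook',)]

Reason: > vs >= gives different results when price = 1248.42 exists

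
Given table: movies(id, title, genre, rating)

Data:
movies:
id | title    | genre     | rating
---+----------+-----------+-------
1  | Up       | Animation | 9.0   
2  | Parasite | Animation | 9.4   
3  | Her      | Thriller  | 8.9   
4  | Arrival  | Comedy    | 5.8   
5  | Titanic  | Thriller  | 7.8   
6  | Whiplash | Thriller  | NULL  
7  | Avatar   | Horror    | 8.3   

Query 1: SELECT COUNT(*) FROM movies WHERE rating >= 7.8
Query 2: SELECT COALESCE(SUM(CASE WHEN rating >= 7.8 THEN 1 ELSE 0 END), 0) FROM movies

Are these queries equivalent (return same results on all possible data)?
Yes, equivalent

Both queries return: [(5,)]

Reason: COUNT with WHERE vs conditional SUM (COALESCE handles empty-table NULL)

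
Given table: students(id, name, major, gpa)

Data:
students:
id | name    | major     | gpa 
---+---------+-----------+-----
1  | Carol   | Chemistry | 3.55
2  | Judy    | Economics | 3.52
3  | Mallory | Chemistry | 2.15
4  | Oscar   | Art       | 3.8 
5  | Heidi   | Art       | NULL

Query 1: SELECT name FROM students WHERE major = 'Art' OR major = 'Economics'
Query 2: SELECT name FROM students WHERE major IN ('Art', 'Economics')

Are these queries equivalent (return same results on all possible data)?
Yes, equivalent

Both queries return: [('Heidi',), ('Judy',), ('Oscar',)]

Reason: OR vs IN are equivalent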